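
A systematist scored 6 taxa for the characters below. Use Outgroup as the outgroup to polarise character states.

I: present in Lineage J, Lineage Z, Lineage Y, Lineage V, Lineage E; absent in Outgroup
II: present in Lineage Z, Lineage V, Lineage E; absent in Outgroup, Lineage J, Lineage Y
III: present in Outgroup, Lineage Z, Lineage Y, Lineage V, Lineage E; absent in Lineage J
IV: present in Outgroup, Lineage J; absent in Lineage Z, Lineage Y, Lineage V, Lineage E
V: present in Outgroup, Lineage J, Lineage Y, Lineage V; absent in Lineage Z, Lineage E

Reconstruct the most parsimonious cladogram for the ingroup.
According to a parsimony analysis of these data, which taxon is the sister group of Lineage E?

Character polarity is set by the outgroup: the derived state is whichever differs from the outgroup's state, so for III, IV, V the derived state is 'absent', and for the remaining characters it is 'present'.
I (derived state 'present') is shared by all ingroup taxa — unites the whole ingroup.
II (derived state 'present') is shared by Lineage E, Lineage V, and Lineage Z — a synapomorphy uniting that clade.
III (derived state 'absent') is unique to Lineage J (autapomorphy; uninformative for grouping).
Only Lineage E, Lineage V, Lineage Y, and Lineage Z show the derived state 'absent' for IV, supporting them as a clade.
V (derived state 'absent') is shared by Lineage E and Lineage Z — a synapomorphy uniting that clade.
Most parsimonious ingroup topology: (Lineage J,(((Lineage Z,Lineage E),Lineage V),Lineage Y)).
Lineage E and Lineage Z form a cherry on this tree, so they are sister taxa.

Lineage Z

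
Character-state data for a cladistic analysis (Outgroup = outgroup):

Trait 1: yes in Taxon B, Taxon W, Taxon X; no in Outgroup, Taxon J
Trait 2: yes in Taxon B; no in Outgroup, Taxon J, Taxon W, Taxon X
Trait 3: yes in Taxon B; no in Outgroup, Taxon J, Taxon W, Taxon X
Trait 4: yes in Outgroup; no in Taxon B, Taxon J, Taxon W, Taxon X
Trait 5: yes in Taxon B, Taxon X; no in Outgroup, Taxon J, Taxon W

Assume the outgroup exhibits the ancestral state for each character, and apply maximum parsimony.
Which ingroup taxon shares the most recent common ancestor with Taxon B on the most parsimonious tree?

Character polarity is set by the outgroup: the derived state is whichever differs from the outgroup's state, so for Trait 4 the derived state is 'no', and for the remaining characters it is 'yes'.
Trait 1: derived state 'yes' in Taxon B, Taxon W, and Taxon X only — synapomorphy for {Taxon B, Taxon W, Taxon X}.
Trait 2 (derived state 'yes') is unique to Taxon B (autapomorphy; uninformative for grouping).
Trait 3: derived state 'yes' in Taxon B only — an autapomorphy, so it tells us nothing about relationships among taxa.
Trait 4 (derived state 'no') is shared by all ingroup taxa — unites the whole ingroup.
Trait 5: derived state 'yes' in Taxon B and Taxon X only — synapomorphy for {Taxon B, Taxon X}.
Most parsimonious ingroup topology: (((Taxon B,Taxon X),Taxon W),Taxon J).
Taxon B and Taxon X form a cherry on this tree, so they are sister taxa.

Taxon X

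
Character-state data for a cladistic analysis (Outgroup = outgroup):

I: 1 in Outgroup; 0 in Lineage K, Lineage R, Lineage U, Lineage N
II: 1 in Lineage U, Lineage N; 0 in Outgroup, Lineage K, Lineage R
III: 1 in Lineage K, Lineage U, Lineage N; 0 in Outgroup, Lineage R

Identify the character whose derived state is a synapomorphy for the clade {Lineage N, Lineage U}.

II

Character polarity is set by the outgroup: the derived state is whichever differs from the outgroup's state, so for I the derived state is '0', and for the remaining characters it is '1'.
All ingroup taxa share the derived state '0' for I; it defines the ingroup but does not resolve relationships within it.
II: derived state '1' in Lineage N and Lineage U only — synapomorphy for {Lineage N, Lineage U}.
Only Lineage K, Lineage N, and Lineage U show the derived state '1' for III, supporting them as a clade.
Most parsimonious ingroup topology: ((Lineage K,(Lineage U,Lineage N)),Lineage R).
The clade {Lineage N, Lineage U} is supported by II: its derived state '1' occurs in exactly those taxa and in no other taxon (including the outgroup).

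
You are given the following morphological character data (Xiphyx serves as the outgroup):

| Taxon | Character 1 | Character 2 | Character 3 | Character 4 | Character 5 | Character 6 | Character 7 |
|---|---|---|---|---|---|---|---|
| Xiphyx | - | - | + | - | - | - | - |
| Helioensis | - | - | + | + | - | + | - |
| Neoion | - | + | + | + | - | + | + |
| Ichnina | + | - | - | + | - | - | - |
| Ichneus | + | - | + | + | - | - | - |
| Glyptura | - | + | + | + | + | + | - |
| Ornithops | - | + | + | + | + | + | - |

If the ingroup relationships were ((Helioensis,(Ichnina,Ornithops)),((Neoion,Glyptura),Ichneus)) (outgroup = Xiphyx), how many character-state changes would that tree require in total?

Map each character onto ((Helioensis,(Ichnina,Ornithops)),((Neoion,Glyptura),Ichneus)) (rooted by Xiphyx) and count the minimum state changes it requires (Fitch parsimony):
Character 1: 2; Character 2: 2; Character 3: 1; Character 4: 1; Character 5: 2; Character 6: 3; Character 7: 1.
Total tree length = 12.

12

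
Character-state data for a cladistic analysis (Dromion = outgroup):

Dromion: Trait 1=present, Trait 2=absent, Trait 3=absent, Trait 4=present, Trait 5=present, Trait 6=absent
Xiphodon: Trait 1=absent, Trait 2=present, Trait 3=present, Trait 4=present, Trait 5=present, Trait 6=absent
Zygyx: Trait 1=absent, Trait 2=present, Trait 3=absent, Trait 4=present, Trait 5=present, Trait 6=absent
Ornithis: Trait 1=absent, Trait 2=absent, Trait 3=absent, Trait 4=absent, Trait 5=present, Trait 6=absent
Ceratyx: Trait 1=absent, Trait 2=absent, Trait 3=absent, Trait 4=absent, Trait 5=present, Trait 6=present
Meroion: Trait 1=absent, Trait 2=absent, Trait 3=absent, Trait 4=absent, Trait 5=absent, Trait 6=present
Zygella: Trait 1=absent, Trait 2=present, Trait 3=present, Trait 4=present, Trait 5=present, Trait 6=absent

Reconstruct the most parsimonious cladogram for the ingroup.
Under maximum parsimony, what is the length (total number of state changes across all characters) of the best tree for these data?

Character polarity is set by the outgroup: the derived state is whichever differs from the outgroup's state, so for Trait 1, Trait 4, Trait 5 the derived state is 'absent', and for the remaining characters it is 'present'.
All ingroup taxa share the derived state 'absent' for Trait 1; it defines the ingroup but does not resolve relationships within it.
Only Xiphodon, Zygella, and Zygyx show the derived state 'present' for Trait 2, supporting them as a clade.
Trait 3: derived state 'present' in Xiphodon and Zygella only — synapomorphy for {Xiphodon, Zygella}.
Trait 4 (derived state 'absent') is shared by Ceratyx, Meroion, and Ornithis — a synapomorphy uniting that clade.
Trait 5: derived state 'absent' in Meroion only — an autapomorphy, so it tells us nothing about relationships among taxa.
Trait 6: derived state 'present' in Ceratyx and Meroion only — synapomorphy for {Ceratyx, Meroion}.
Most parsimonious ingroup topology: (((Xiphodon,Zygella),Zygyx),(Ornithis,(Ceratyx,Meroion))).
Changes per character on this tree: Trait 1: 1; Trait 2: 1; Trait 3: 1; Trait 4: 1; Trait 5: 1; Trait 6: 1.
Total = 6.

6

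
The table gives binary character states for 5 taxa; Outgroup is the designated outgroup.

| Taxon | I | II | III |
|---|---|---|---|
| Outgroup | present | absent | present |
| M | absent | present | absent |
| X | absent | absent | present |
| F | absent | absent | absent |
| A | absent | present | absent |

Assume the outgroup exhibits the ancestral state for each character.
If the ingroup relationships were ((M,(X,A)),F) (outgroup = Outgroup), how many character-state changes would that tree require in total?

5

Map each character onto ((M,(X,A)),F) (rooted by Outgroup) and count the minimum state changes it requires (Fitch parsimony):
I: 1; II: 2; III: 2.
Total tree length = 5.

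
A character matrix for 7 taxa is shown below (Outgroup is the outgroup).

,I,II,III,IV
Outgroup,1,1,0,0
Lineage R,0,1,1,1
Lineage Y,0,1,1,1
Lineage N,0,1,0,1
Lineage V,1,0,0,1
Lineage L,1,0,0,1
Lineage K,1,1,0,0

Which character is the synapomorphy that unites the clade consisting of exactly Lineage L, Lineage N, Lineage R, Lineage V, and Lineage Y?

Character polarity is set by the outgroup: the derived state is whichever differs from the outgroup's state, so for I, II the derived state is '0', and for the remaining characters it is '1'.
I (derived state '0') is shared by Lineage N, Lineage R, and Lineage Y — a synapomorphy uniting that clade.
II: derived state '0' in Lineage L and Lineage V only — synapomorphy for {Lineage L, Lineage V}.
III: derived state '1' in Lineage R and Lineage Y only — synapomorphy for {Lineage R, Lineage Y}.
IV: derived state '1' in Lineage L, Lineage N, Lineage R, Lineage V, and Lineage Y only — synapomorphy for {Lineage L, Lineage N, Lineage R, Lineage V, Lineage Y}.
Most parsimonious ingroup topology: ((((Lineage R,Lineage Y),Lineage N),(Lineage V,Lineage L)),Lineage K).
The clade {Lineage L, Lineage N, Lineage R, Lineage V, Lineage Y} is supported by IV: its derived state '1' occurs in exactly those taxa and in no other taxon (including the outgroup).

IV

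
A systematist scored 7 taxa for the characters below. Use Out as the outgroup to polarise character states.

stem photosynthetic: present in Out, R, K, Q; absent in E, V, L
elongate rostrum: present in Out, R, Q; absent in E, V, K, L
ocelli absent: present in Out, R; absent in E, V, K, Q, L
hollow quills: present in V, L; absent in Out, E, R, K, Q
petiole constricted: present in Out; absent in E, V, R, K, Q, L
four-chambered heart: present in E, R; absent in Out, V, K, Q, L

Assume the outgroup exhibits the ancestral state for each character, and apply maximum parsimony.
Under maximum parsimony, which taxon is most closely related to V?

L

Character polarity is set by the outgroup: the derived state is whichever differs from the outgroup's state, so for stem photosynthetic, elongate rostrum, ocelli absent, petiole constricted the derived state is 'absent', and for the remaining characters it is 'present'.
stem photosynthetic: derived state 'absent' in E, L, and V only — synapomorphy for {E, L, V}.
elongate rostrum (derived state 'absent') is shared by E, K, L, and V — a synapomorphy uniting that clade.
ocelli absent (derived state 'absent') is shared by E, K, L, Q, and V — a synapomorphy uniting that clade.
hollow quills: derived state 'present' in L and V only — synapomorphy for {L, V}.
petiole constricted (derived state 'absent') is shared by all ingroup taxa — unites the whole ingroup.
four-chambered heart groups E and R, which is incompatible with the clades supported by the remaining characters; treating it as convergent (homoplasy) costs fewer steps than any alternative tree.
Most parsimonious ingroup topology: ((((E,(V,L)),K),Q),R).
V and L form a cherry on this tree, so they are sister taxa.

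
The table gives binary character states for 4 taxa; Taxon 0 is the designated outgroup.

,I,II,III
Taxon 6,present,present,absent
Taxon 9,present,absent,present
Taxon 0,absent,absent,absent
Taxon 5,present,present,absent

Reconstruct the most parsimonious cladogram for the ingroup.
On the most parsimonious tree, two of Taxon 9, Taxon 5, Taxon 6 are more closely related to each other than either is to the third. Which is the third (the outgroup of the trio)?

The outgroup has state 'absent' for every character, so 'present' is the derived state throughout.
I (derived state 'present') is shared by all ingroup taxa — unites the whole ingroup.
II (derived state 'present') is shared by Taxon 5 and Taxon 6 — a synapomorphy uniting that clade.
III (derived state 'present') is unique to Taxon 9 (autapomorphy; uninformative for grouping).
Most parsimonious ingroup topology: ((Taxon 5,Taxon 6),Taxon 9).
Taxon 5 and Taxon 6 share a more recent common ancestor with each other than either does with Taxon 9, so Taxon 9 is the least closely related of the three.

Taxon 9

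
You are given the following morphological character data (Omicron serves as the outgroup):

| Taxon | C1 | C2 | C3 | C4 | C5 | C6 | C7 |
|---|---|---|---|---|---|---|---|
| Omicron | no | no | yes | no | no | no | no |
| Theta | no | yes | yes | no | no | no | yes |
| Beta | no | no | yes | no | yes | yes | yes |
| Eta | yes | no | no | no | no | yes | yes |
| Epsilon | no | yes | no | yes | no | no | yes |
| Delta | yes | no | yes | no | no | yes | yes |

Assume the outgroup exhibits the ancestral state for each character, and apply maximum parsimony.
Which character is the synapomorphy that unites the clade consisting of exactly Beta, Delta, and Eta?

Character polarity is set by the outgroup: the derived state is whichever differs from the outgroup's state, so for C3 the derived state is 'no', and for the remaining characters it is 'yes'.
C1 (derived state 'yes') is shared by Delta and Eta — a synapomorphy uniting that clade.
C2: derived state 'yes' in Epsilon and Theta only — synapomorphy for {Epsilon, Theta}.
C3 (state 'no') occurs in Epsilon and Eta but conflicts with the nesting implied by the other characters — most parsimoniously interpreted as homoplasy.
C4 (derived state 'yes') is unique to Epsilon (autapomorphy; uninformative for grouping).
C5: derived state 'yes' in Beta only — an autapomorphy, so it tells us nothing about relationships among taxa.
Only Beta, Delta, and Eta show the derived state 'yes' for C6, supporting them as a clade.
C7 (derived state 'yes') is shared by all ingroup taxa — unites the whole ingroup.
Most parsimonious ingroup topology: ((Theta,Epsilon),(Beta,(Eta,Delta))).
The clade {Beta, Delta, Eta} is supported by C6: its derived state 'yes' occurs in exactly those taxa and in no other taxon (including the outgroup).

C6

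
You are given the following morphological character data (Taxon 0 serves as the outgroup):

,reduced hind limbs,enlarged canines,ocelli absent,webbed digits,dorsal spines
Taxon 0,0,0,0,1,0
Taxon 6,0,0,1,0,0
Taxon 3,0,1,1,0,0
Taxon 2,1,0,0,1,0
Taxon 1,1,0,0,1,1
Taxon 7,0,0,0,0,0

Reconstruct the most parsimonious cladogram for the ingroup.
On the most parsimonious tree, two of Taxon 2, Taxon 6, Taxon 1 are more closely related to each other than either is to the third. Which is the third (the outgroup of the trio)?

Character polarity is set by the outgroup: the derived state is whichever differs from the outgroup's state, so for webbed digits the derived state is '0', and for the remaining characters it is '1'.
Only Taxon 1 and Taxon 2 show the derived state '1' for reduced hind limbs, supporting them as a clade.
enlarged canines (derived state '1') is unique to Taxon 3 (autapomorphy; uninformative for grouping).
ocelli absent: derived state '1' in Taxon 3 and Taxon 6 only — synapomorphy for {Taxon 3, Taxon 6}.
Only Taxon 3, Taxon 6, and Taxon 7 show the derived state '0' for webbed digits, supporting them as a clade.
dorsal spines: derived state '1' in Taxon 1 only — an autapomorphy, so it tells us nothing about relationships among taxa.
Most parsimonious ingroup topology: (((Taxon 6,Taxon 3),Taxon 7),(Taxon 2,Taxon 1)).
Taxon 1 and Taxon 2 share a more recent common ancestor with each other than either does with Taxon 6, so Taxon 6 is the least closely related of the three.

Taxon 6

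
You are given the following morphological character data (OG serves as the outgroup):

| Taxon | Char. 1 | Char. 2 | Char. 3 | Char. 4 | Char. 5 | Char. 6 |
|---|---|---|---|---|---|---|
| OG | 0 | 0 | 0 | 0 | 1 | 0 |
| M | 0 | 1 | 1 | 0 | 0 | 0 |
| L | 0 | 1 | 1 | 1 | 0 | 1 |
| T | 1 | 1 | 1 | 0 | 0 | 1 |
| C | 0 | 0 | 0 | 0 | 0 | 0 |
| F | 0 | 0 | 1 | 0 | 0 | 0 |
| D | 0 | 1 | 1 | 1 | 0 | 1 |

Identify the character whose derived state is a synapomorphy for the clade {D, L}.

Character polarity is set by the outgroup: the derived state is whichever differs from the outgroup's state, so for Char. 5 the derived state is '0', and for the remaining characters it is '1'.
Char. 1: derived state '1' in T only — an autapomorphy, so it tells us nothing about relationships among taxa.
Only D, L, M, and T show the derived state '1' for Char. 2, supporting them as a clade.
Char. 3: derived state '1' in D, F, L, M, and T only — synapomorphy for {D, F, L, M, T}.
Char. 4 (derived state '1') is shared by D and L — a synapomorphy uniting that clade.
All ingroup taxa share the derived state '0' for Char. 5; it defines the ingroup but does not resolve relationships within it.
Char. 6 (derived state '1') is shared by D, L, and T — a synapomorphy uniting that clade.
Most parsimonious ingroup topology: (((M,((L,D),T)),F),C).
The clade {D, L} is supported by Char. 4: its derived state '1' occurs in exactly those taxa and in no other taxon (including the outgroup).

Char. 4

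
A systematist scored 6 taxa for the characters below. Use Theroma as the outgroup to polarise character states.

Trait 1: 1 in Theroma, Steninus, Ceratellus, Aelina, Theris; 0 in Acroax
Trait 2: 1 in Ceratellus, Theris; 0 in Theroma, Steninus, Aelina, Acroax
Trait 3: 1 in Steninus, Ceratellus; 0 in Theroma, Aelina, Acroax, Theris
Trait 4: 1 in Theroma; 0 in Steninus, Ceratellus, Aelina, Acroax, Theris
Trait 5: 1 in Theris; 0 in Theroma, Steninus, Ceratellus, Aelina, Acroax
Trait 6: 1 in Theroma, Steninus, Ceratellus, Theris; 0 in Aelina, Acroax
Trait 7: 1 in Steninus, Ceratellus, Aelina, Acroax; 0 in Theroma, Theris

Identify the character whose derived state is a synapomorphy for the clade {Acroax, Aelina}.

Character polarity is set by the outgroup: the derived state is whichever differs from the outgroup's state, so for Trait 1, Trait 4, Trait 6 the derived state is '0', and for the remaining characters it is '1'.
Trait 1: derived state '0' in Acroax only — an autapomorphy, so it tells us nothing about relationships among taxa.
Trait 2 groups Ceratellus and Theris, which is incompatible with the clades supported by the remaining characters; treating it as convergent (homoplasy) costs fewer steps than any alternative tree.
Trait 3 (derived state '1') is shared by Ceratellus and Steninus — a synapomorphy uniting that clade.
Trait 4 (derived state '0') is shared by all ingroup taxa — unites the whole ingroup.
Trait 5 (derived state '1') is unique to Theris (autapomorphy; uninformative for grouping).
Trait 6 (derived state '0') is shared by Acroax and Aelina — a synapomorphy uniting that clade.
Trait 7: derived state '1' in Acroax, Aelina, Ceratellus, and Steninus only — synapomorphy for {Acroax, Aelina, Ceratellus, Steninus}.
Most parsimonious ingroup topology: (((Steninus,Ceratellus),(Aelina,Acroax)),Theris).
The clade {Acroax, Aelina} is supported by Trait 6: its derived state '0' occurs in exactly those taxa and in no other taxon (including the outgroup).

Trait 6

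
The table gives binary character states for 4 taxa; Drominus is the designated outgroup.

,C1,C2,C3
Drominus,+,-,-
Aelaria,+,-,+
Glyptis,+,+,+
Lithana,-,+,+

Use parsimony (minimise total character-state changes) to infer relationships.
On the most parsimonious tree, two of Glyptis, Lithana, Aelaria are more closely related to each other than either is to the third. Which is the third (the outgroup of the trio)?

Aelaria

Character polarity is set by the outgroup: the derived state is whichever differs from the outgroup's state, so for C1 the derived state is '-', and for the remaining characters it is '+'.
C1: derived state '-' in Lithana only — an autapomorphy, so it tells us nothing about relationships among taxa.
C2: derived state '+' in Glyptis and Lithana only — synapomorphy for {Glyptis, Lithana}.
C3 (derived state '+') is shared by all ingroup taxa — unites the whole ingroup.
Most parsimonious ingroup topology: (Aelaria,(Glyptis,Lithana)).
Glyptis and Lithana share a more recent common ancestor with each other than either does with Aelaria, so Aelaria is the least closely related of the three.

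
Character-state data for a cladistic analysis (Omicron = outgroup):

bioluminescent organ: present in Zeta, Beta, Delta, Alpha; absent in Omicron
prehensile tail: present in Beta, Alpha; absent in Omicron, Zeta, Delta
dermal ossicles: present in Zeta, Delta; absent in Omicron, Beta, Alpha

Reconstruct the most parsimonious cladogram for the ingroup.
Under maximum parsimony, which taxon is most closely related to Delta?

Zeta

The outgroup has state 'absent' for every character, so 'present' is the derived state throughout.
All ingroup taxa share the derived state 'present' for bioluminescent organ; it defines the ingroup but does not resolve relationships within it.
prehensile tail: derived state 'present' in Alpha and Beta only — synapomorphy for {Alpha, Beta}.
Only Delta and Zeta show the derived state 'present' for dermal ossicles, supporting them as a clade.
Most parsimonious ingroup topology: ((Zeta,Delta),(Beta,Alpha)).
Delta and Zeta form a cherry on this tree, so they are sister taxa.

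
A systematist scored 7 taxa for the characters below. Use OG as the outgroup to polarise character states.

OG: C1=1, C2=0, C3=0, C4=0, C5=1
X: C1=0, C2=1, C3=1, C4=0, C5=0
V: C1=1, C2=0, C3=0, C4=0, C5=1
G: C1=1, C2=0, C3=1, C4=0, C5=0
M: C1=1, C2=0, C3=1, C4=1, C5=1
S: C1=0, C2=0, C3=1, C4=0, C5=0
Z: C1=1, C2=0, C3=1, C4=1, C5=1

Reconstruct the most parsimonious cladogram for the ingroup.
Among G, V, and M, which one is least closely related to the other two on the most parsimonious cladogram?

V

Character polarity is set by the outgroup: the derived state is whichever differs from the outgroup's state, so for C1, C5 the derived state is '0', and for the remaining characters it is '1'.
C1: derived state '0' in S and X only — synapomorphy for {S, X}.
C2: derived state '1' in X only — an autapomorphy, so it tells us nothing about relationships among taxa.
C3 (derived state '1') is shared by G, M, S, X, and Z — a synapomorphy uniting that clade.
C4 (derived state '1') is shared by M and Z — a synapomorphy uniting that clade.
Only G, S, and X show the derived state '0' for C5, supporting them as a clade.
Most parsimonious ingroup topology: ((((X,S),G),(M,Z)),V).
G and M share a more recent common ancestor with each other than either does with V, so V is the least closely related of the three.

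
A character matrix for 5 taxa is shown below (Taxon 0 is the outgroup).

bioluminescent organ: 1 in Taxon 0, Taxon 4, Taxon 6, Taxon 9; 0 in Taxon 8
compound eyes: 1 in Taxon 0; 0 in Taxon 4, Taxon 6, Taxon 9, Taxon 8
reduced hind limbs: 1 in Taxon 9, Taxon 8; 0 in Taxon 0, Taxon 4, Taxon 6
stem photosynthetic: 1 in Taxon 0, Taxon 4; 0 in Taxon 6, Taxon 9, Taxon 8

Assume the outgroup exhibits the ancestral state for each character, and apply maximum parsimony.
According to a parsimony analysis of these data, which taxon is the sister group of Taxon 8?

Taxon 9

Character polarity is set by the outgroup: the derived state is whichever differs from the outgroup's state, so for bioluminescent organ, compound eyes, stem photosynthetic the derived state is '0', and for the remaining characters it is '1'.
bioluminescent organ (derived state '0') is unique to Taxon 8 (autapomorphy; uninformative for grouping).
compound eyes (derived state '0') is shared by all ingroup taxa — unites the whole ingroup.
reduced hind limbs (derived state '1') is shared by Taxon 8 and Taxon 9 — a synapomorphy uniting that clade.
stem photosynthetic (derived state '0') is shared by Taxon 6, Taxon 8, and Taxon 9 — a synapomorphy uniting that clade.
Most parsimonious ingroup topology: (Taxon 4,(Taxon 6,(Taxon 9,Taxon 8))).
Taxon 8 and Taxon 9 form a cherry on this tree, so they are sister taxa.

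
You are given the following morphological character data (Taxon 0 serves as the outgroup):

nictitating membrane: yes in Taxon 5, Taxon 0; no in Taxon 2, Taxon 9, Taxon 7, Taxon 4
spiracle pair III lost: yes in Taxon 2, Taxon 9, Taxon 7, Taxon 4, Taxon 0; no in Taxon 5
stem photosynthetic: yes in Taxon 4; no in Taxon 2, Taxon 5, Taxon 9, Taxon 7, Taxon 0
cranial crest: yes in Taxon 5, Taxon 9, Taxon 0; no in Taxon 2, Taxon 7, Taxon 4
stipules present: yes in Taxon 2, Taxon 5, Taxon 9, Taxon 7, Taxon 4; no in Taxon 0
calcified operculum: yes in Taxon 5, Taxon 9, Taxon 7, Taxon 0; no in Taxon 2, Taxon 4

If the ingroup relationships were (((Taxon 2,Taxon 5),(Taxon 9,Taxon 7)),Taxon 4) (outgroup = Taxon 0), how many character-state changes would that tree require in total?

10

Map each character onto (((Taxon 2,Taxon 5),(Taxon 9,Taxon 7)),Taxon 4) (rooted by Taxon 0) and count the minimum state changes it requires (Fitch parsimony):
nictitating membrane: 2; spiracle pair III lost: 1; stem photosynthetic: 1; cranial crest: 3; stipules present: 1; calcified operculum: 2.
Total tree length = 10.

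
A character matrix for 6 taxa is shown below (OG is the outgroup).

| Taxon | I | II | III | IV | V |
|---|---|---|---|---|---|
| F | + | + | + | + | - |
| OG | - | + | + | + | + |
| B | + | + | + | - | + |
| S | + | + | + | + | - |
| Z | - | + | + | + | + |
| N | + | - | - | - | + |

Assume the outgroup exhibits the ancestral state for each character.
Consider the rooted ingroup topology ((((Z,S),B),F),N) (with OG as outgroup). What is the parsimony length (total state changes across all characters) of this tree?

Map each character onto ((((Z,S),B),F),N) (rooted by OG) and count the minimum state changes it requires (Fitch parsimony):
I: 2; II: 1; III: 1; IV: 2; V: 2.
Total tree length = 8.

8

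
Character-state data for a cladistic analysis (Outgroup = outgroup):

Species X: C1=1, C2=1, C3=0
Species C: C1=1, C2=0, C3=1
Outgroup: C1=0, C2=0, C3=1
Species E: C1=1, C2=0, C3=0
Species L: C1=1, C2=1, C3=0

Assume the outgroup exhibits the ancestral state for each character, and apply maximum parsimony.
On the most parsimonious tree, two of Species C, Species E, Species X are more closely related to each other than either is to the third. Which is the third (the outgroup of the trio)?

Species C

Character polarity is set by the outgroup: the derived state is whichever differs from the outgroup's state, so for C3 the derived state is '0', and for the remaining characters it is '1'.
C1 (derived state '1') is shared by all ingroup taxa — unites the whole ingroup.
C2: derived state '1' in Species L and Species X only — synapomorphy for {Species L, Species X}.
C3 (derived state '0') is shared by Species E, Species L, and Species X — a synapomorphy uniting that clade.
Most parsimonious ingroup topology: (((Species X,Species L),Species E),Species C).
Species X and Species E share a more recent common ancestor with each other than either does with Species C, so Species C is the least closely related of the three.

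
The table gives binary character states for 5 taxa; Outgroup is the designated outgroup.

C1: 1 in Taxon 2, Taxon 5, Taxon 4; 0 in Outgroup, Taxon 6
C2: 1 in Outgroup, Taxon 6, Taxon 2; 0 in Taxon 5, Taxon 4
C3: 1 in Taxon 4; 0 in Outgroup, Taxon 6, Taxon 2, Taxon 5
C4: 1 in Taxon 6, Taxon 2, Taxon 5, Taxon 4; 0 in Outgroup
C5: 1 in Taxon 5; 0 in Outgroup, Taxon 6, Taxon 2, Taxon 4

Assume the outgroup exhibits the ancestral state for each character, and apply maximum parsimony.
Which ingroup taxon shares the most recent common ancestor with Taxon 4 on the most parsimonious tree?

Character polarity is set by the outgroup: the derived state is whichever differs from the outgroup's state, so for C2 the derived state is '0', and for the remaining characters it is '1'.
Only Taxon 2, Taxon 4, and Taxon 5 show the derived state '1' for C1, supporting them as a clade.
C2 (derived state '0') is shared by Taxon 4 and Taxon 5 — a synapomorphy uniting that clade.
C3: derived state '1' in Taxon 4 only — an autapomorphy, so it tells us nothing about relationships among taxa.
C4 (derived state '1') is shared by all ingroup taxa — unites the whole ingroup.
C5 (derived state '1') is unique to Taxon 5 (autapomorphy; uninformative for grouping).
Most parsimonious ingroup topology: (Taxon 6,(Taxon 2,(Taxon 5,Taxon 4))).
Taxon 4 and Taxon 5 form a cherry on this tree, so they are sister taxa.

Taxon 5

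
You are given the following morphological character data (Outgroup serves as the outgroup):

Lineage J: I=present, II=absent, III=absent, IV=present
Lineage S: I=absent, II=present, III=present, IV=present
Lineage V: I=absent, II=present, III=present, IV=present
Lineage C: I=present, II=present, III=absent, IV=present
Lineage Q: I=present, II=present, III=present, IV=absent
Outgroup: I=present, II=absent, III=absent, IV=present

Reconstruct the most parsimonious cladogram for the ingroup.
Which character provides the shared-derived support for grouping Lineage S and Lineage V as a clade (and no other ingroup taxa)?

I

Character polarity is set by the outgroup: the derived state is whichever differs from the outgroup's state, so for I, IV the derived state is 'absent', and for the remaining characters it is 'present'.
I (derived state 'absent') is shared by Lineage S and Lineage V — a synapomorphy uniting that clade.
Only Lineage C, Lineage Q, Lineage S, and Lineage V show the derived state 'present' for II, supporting them as a clade.
III (derived state 'present') is shared by Lineage Q, Lineage S, and Lineage V — a synapomorphy uniting that clade.
IV (derived state 'absent') is unique to Lineage Q (autapomorphy; uninformative for grouping).
Most parsimonious ingroup topology: (((Lineage Q,(Lineage V,Lineage S)),Lineage C),Lineage J).
The clade {Lineage S, Lineage V} is supported by I: its derived state 'absent' occurs in exactly those taxa and in no other taxon (including the outgroup).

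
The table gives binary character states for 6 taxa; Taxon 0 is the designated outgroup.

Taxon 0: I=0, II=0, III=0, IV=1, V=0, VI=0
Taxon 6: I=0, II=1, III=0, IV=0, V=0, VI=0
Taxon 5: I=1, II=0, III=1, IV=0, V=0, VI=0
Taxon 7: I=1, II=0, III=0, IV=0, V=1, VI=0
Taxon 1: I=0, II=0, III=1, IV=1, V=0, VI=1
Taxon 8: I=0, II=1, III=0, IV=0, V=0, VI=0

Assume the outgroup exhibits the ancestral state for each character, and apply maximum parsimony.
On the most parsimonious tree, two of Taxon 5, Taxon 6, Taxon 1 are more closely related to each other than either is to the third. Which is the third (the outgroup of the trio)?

Taxon 1

Character polarity is set by the outgroup: the derived state is whichever differs from the outgroup's state, so for IV the derived state is '0', and for the remaining characters it is '1'.
I (derived state '1') is shared by Taxon 5 and Taxon 7 — a synapomorphy uniting that clade.
II (derived state '1') is shared by Taxon 6 and Taxon 8 — a synapomorphy uniting that clade.
III groups Taxon 1 and Taxon 5, which is incompatible with the clades supported by the remaining characters; treating it as convergent (homoplasy) costs fewer steps than any alternative tree.
IV (derived state '0') is shared by Taxon 5, Taxon 6, Taxon 7, and Taxon 8 — a synapomorphy uniting that clade.
V: derived state '1' in Taxon 7 only — an autapomorphy, so it tells us nothing about relationships among taxa.
VI (derived state '1') is unique to Taxon 1 (autapomorphy; uninformative for grouping).
Most parsimonious ingroup topology: (((Taxon 6,Taxon 8),(Taxon 5,Taxon 7)),Taxon 1).
Taxon 6 and Taxon 5 share a more recent common ancestor with each other than either does with Taxon 1, so Taxon 1 is the least closely related of the three.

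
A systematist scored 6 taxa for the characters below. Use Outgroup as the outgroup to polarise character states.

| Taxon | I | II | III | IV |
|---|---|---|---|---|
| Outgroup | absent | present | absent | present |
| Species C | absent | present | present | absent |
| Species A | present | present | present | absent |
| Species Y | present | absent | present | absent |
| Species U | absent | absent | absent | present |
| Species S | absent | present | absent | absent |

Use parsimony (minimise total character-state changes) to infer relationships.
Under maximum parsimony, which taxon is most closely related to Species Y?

Character polarity is set by the outgroup: the derived state is whichever differs from the outgroup's state, so for II, IV the derived state is 'absent', and for the remaining characters it is 'present'.
I (derived state 'present') is shared by Species A and Species Y — a synapomorphy uniting that clade.
II (state 'absent') occurs in Species U and Species Y but conflicts with the nesting implied by the other characters — most parsimoniously interpreted as homoplasy.
III: derived state 'present' in Species A, Species C, and Species Y only — synapomorphy for {Species A, Species C, Species Y}.
Only Species A, Species C, Species S, and Species Y show the derived state 'absent' for IV, supporting them as a clade.
Most parsimonious ingroup topology: (((Species C,(Species A,Species Y)),Species S),Species U).
Species Y and Species A form a cherry on this tree, so they are sister taxa.

Species A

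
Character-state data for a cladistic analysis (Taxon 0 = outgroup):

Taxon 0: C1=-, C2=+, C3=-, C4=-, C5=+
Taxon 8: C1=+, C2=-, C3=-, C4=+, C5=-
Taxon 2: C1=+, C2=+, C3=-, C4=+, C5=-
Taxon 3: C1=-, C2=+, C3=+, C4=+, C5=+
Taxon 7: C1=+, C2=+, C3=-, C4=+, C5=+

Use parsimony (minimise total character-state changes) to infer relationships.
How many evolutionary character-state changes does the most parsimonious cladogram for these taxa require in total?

Character polarity is set by the outgroup: the derived state is whichever differs from the outgroup's state, so for C2, C5 the derived state is '-', and for the remaining characters it is '+'.
Only Taxon 2, Taxon 7, and Taxon 8 show the derived state '+' for C1, supporting them as a clade.
C2: derived state '-' in Taxon 8 only — an autapomorphy, so it tells us nothing about relationships among taxa.
C3: derived state '+' in Taxon 3 only — an autapomorphy, so it tells us nothing about relationships among taxa.
All ingroup taxa share the derived state '+' for C4; it defines the ingroup but does not resolve relationships within it.
C5: derived state '-' in Taxon 2 and Taxon 8 only — synapomorphy for {Taxon 2, Taxon 8}.
Most parsimonious ingroup topology: (((Taxon 8,Taxon 2),Taxon 7),Taxon 3).
Changes per character on this tree: C1: 1; C2: 1; C3: 1; C4: 1; C5: 1.
Total = 5.

5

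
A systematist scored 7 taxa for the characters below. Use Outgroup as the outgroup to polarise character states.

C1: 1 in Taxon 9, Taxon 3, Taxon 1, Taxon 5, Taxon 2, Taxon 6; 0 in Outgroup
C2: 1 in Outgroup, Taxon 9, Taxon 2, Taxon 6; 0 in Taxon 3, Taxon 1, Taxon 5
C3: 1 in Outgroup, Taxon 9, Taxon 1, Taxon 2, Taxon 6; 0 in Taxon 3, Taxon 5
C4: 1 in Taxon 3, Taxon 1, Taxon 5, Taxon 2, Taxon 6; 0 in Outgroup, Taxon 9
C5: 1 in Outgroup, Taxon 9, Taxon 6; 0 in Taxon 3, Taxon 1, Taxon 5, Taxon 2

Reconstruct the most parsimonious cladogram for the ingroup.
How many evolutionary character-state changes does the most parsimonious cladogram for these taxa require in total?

Character polarity is set by the outgroup: the derived state is whichever differs from the outgroup's state, so for C2, C3, C5 the derived state is '0', and for the remaining characters it is '1'.
C1 (derived state '1') is shared by all ingroup taxa — unites the whole ingroup.
Only Taxon 1, Taxon 3, and Taxon 5 show the derived state '0' for C2, supporting them as a clade.
C3: derived state '0' in Taxon 3 and Taxon 5 only — synapomorphy for {Taxon 3, Taxon 5}.
C4: derived state '1' in Taxon 1, Taxon 2, Taxon 3, Taxon 5, and Taxon 6 only — synapomorphy for {Taxon 1, Taxon 2, Taxon 3, Taxon 5, Taxon 6}.
C5: derived state '0' in Taxon 1, Taxon 2, Taxon 3, and Taxon 5 only — synapomorphy for {Taxon 1, Taxon 2, Taxon 3, Taxon 5}.
Most parsimonious ingroup topology: (Taxon 9,((((Taxon 3,Taxon 5),Taxon 1),Taxon 2),Taxon 6)).
Changes per character on this tree: C1: 1; C2: 1; C3: 1; C4: 1; C5: 1.
Total = 5.

5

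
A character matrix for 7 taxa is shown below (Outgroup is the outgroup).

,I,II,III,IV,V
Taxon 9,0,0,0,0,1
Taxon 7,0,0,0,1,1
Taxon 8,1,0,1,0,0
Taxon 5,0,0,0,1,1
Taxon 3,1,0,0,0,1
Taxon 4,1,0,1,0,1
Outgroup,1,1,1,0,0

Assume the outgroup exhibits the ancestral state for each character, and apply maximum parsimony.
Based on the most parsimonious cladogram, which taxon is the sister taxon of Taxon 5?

Taxon 7

Character polarity is set by the outgroup: the derived state is whichever differs from the outgroup's state, so for I, II, III the derived state is '0', and for the remaining characters it is '1'.
Only Taxon 5, Taxon 7, and Taxon 9 show the derived state '0' for I, supporting them as a clade.
II (derived state '0') is shared by all ingroup taxa — unites the whole ingroup.
Only Taxon 3, Taxon 5, Taxon 7, and Taxon 9 show the derived state '0' for III, supporting them as a clade.
IV: derived state '1' in Taxon 5 and Taxon 7 only — synapomorphy for {Taxon 5, Taxon 7}.
V (derived state '1') is shared by Taxon 3, Taxon 4, Taxon 5, Taxon 7, and Taxon 9 — a synapomorphy uniting that clade.
Most parsimonious ingroup topology: (Taxon 8,(Taxon 4,(((Taxon 5,Taxon 7),Taxon 9),Taxon 3))).
Taxon 5 and Taxon 7 form a cherry on this tree, so they are sister taxa.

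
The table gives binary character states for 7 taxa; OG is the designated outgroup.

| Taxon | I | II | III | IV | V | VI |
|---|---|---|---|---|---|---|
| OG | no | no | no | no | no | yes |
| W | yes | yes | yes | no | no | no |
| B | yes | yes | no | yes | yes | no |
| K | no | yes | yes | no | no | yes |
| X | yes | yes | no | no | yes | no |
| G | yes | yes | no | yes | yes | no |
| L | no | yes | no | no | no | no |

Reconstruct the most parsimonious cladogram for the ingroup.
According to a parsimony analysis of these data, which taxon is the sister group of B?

Character polarity is set by the outgroup: the derived state is whichever differs from the outgroup's state, so for VI the derived state is 'no', and for the remaining characters it is 'yes'.
I (derived state 'yes') is shared by B, G, W, and X — a synapomorphy uniting that clade.
All ingroup taxa share the derived state 'yes' for II; it defines the ingroup but does not resolve relationships within it.
III groups K and W, which is incompatible with the clades supported by the remaining characters; treating it as convergent (homoplasy) costs fewer steps than any alternative tree.
IV: derived state 'yes' in B and G only — synapomorphy for {B, G}.
V (derived state 'yes') is shared by B, G, and X — a synapomorphy uniting that clade.
VI (derived state 'no') is shared by B, G, L, W, and X — a synapomorphy uniting that clade.
Most parsimonious ingroup topology: (((W,((B,G),X)),L),K).
B and G form a cherry on this tree, so they are sister taxa.

G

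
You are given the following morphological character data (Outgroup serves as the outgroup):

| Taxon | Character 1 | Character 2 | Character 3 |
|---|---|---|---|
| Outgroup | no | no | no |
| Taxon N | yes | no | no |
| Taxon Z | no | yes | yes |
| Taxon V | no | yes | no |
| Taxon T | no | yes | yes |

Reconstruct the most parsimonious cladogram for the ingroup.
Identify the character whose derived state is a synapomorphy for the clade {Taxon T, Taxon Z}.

Character 3

The outgroup has state 'no' for every character, so 'yes' is the derived state throughout.
Character 1: derived state 'yes' in Taxon N only — an autapomorphy, so it tells us nothing about relationships among taxa.
Only Taxon T, Taxon V, and Taxon Z show the derived state 'yes' for Character 2, supporting them as a clade.
Character 3 (derived state 'yes') is shared by Taxon T and Taxon Z — a synapomorphy uniting that clade.
Most parsimonious ingroup topology: (Taxon N,((Taxon T,Taxon Z),Taxon V)).
The clade {Taxon T, Taxon Z} is supported by Character 3: its derived state 'yes' occurs in exactly those taxa and in no other taxon (including the outgroup).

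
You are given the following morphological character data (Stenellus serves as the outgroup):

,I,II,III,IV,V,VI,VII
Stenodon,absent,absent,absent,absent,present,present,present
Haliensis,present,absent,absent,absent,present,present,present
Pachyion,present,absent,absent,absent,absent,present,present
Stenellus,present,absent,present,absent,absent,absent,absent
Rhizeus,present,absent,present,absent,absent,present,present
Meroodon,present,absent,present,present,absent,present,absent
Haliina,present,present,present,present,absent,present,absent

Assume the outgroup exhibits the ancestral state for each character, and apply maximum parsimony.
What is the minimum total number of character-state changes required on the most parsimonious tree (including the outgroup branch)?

Character polarity is set by the outgroup: the derived state is whichever differs from the outgroup's state, so for I, III the derived state is 'absent', and for the remaining characters it is 'present'.
I (derived state 'absent') is unique to Stenodon (autapomorphy; uninformative for grouping).
II (derived state 'present') is unique to Haliina (autapomorphy; uninformative for grouping).
Only Haliensis, Pachyion, and Stenodon show the derived state 'absent' for III, supporting them as a clade.
IV (derived state 'present') is shared by Haliina and Meroodon — a synapomorphy uniting that clade.
Only Haliensis and Stenodon show the derived state 'present' for V, supporting them as a clade.
All ingroup taxa share the derived state 'present' for VI; it defines the ingroup but does not resolve relationships within it.
VII (derived state 'present') is shared by Haliensis, Pachyion, Rhizeus, and Stenodon — a synapomorphy uniting that clade.
Most parsimonious ingroup topology: (((Pachyion,(Stenodon,Haliensis)),Rhizeus),(Meroodon,Haliina)).
Changes per character on this tree: I: 1; II: 1; III: 1; IV: 1; V: 1; VI: 1; VII: 1.
Total = 7.

7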